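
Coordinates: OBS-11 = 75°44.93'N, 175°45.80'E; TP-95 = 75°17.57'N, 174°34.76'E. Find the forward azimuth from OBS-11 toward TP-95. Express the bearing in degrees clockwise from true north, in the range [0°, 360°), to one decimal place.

OBS-11: φ = +75.74883°, λ = +175.76333°
TP-95: φ = +75.29283°, λ = +174.57933°
Δλ = -1.1840°
y = sin Δλ · cos φ₂ = -0.005246
x = cos φ₁ sin φ₂ − sin φ₁ cos φ₂ cos Δλ = -0.007906
θ = atan2(y, x) = -146.4343° → 213.5657° (mod 360°)

213.6°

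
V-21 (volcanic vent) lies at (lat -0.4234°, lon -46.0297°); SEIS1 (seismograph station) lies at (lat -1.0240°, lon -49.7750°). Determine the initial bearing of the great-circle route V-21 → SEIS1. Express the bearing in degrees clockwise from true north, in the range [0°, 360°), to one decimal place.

Δλ = -3.7453°
y = sin Δλ · cos φ₂ = -0.065311
x = cos φ₁ sin φ₂ − sin φ₁ cos φ₂ cos Δλ = -0.010498
θ = atan2(y, x) = -99.1316° → 260.8684° (mod 360°)

260.9°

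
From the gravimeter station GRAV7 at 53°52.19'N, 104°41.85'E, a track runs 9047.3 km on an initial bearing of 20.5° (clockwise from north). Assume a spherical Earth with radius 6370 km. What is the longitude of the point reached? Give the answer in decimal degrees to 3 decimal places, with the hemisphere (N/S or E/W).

GRAV7: φ = +53.86983°, λ = +104.69750°
δ = d/R = 9047.3/6370 = 1.420298 rad
φ₂ = arcsin(sin φ₁ cos δ + cos φ₁ sin δ cos θ)
   = arcsin(0.80768·0.14993 + 0.58962·0.98870·0.93667) = 41.84636°
λ₂ = λ₁ + atan2(sin θ sin δ cos φ₁, cos δ − sin φ₁ sin φ₂) = -102.99998°

103.000°W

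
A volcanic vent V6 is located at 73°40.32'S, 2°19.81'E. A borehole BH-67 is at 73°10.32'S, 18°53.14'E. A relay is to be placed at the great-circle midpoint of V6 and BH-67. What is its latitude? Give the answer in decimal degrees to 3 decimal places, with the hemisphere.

V6: φ = -73.67200°, λ = +2.33017°
BH-67: φ = -73.17200°, λ = +18.88567°
Bx = cos φ₂ cos Δλ = 0.277498,  By = cos φ₂ sin Δλ = 0.082491
φₘ = atan2(sin φ₁ + sin φ₂, √((cos φ₁ + Bx)² + By²)) = -73.58534°
λₘ = λ₁ + atan2(By, cos φ₁ + Bx) = 10.73010°

73.585°S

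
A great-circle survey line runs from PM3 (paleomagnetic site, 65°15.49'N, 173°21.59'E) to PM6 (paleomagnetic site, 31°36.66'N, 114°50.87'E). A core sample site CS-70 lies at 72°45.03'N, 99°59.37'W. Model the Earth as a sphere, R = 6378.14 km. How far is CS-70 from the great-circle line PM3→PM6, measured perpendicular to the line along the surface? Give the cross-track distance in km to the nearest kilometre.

1938 km

PM3: φ = +65.25817°, λ = +173.35983°
PM6: φ = +31.61100°, λ = +114.84783°
CS-70: φ = +72.75050°, λ = -99.98950°
δ₁₃ = central angle PM3→CS-70 = 0.506176 rad  (haversine)
θ₁₃ = bearing PM3→CS-70 = 37.631°,  θ₁₂ = bearing PM3→PM6 = 255.737°
dₓₜ = R·arcsin(sin δ₁₃ · sin(θ₁₃ − θ₁₂)) = 6378.14·arcsin(0.48484·sin(-218.106°)) = 1938.033 km
|dₓₜ| = 1938.033 km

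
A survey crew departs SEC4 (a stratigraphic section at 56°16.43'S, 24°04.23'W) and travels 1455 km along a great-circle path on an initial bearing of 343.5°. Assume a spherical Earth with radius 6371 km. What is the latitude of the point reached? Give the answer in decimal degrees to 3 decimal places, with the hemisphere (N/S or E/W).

SEC4: φ = -56.27383°, λ = -24.07050°
δ = d/R = 1455/6371 = 0.228379 rad
φ₂ = arcsin(sin φ₁ cos δ + cos φ₁ sin δ cos θ)
   = arcsin(-0.83170·0.97403 + 0.55522·0.22640·0.95882) = -43.59686°
λ₂ = λ₁ + atan2(sin θ sin δ cos φ₁, cos δ − sin φ₁ sin φ₂) = -29.16435°

43.597°S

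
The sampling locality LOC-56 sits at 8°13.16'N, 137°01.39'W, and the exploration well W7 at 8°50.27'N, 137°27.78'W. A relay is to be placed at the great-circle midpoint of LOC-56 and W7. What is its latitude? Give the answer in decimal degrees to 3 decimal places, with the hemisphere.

8.529°N

LOC-56: φ = +8.21933°, λ = -137.02317°
W7: φ = +8.83783°, λ = -137.46300°
Bx = cos φ₂ cos Δλ = 0.988098,  By = cos φ₂ sin Δλ = -0.007585
φₘ = atan2(sin φ₁ + sin φ₂, √((cos φ₁ + Bx)² + By²)) = 8.52865°
λₘ = λ₁ + atan2(By, cos φ₁ + Bx) = -137.24291°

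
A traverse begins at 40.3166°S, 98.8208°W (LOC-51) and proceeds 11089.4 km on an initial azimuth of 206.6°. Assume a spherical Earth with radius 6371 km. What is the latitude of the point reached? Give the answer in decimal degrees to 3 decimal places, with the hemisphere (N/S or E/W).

δ = d/R = 11089.4/6371 = 1.740606 rad
φ₂ = arcsin(sin φ₁ cos δ + cos φ₁ sin δ cos θ)
   = arcsin(-0.64701·-0.16899 + 0.76248·0.98562·-0.89415) = -34.23775°
λ₂ = λ₁ + atan2(sin θ sin δ cos φ₁, cos δ − sin φ₁ sin φ₂) = 113.44350°

34.238°S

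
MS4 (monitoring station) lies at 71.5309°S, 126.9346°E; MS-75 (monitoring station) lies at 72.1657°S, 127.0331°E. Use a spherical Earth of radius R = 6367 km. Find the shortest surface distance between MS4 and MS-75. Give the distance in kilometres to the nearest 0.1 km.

Δφ = -0.6348°,  Δλ = 0.0985°
a = sin²(Δφ/2) + cos φ₁ cos φ₂ sin²(Δλ/2) = 0.000031
c = 2·arcsin(√a) = 0.011092 rad = 0.6355°
d = R·c = 6367 × 0.011092 = 70.6 km

70.6 km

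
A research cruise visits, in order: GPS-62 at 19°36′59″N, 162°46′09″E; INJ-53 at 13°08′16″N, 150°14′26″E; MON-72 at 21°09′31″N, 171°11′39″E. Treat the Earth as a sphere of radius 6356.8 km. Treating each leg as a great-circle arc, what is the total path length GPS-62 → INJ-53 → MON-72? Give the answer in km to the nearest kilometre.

3904 km

GPS-62: φ = +19.61639°, λ = +162.76917°
INJ-53: φ = +13.13778°, λ = +150.24056°
MON-72: φ = +21.15861°, λ = +171.19417°
GPS-62→INJ-53: c = 0.238172 rad, d = 1514.01 km
INJ-53→MON-72: c = 0.375948 rad, d = 2389.83 km
Total = 1514.01 + 2389.83 = 3903.84 km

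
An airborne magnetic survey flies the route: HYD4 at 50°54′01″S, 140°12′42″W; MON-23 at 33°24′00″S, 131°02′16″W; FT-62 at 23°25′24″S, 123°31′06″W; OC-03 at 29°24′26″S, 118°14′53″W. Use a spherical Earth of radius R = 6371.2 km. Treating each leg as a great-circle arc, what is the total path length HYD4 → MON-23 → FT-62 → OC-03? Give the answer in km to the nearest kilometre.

HYD4: φ = -50.90028°, λ = -140.21167°
MON-23: φ = -33.40000°, λ = -131.03778°
FT-62: φ = -23.42333°, λ = -123.51833°
OC-03: φ = -29.40722°, λ = -118.24806°
HYD4→MON-23: c = 0.327091 rad, d = 2083.96 km
MON-23→FT-62: c = 0.208750 rad, d = 1329.99 km
FT-62→OC-03: c = 0.132974 rad, d = 847.21 km
Total = 2083.96 + 1329.99 + 847.21 = 4261.16 km

4261 km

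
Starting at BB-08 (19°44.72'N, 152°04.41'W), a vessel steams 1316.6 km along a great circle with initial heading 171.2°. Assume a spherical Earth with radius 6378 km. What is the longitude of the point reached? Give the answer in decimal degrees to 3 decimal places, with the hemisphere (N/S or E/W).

150.259°W

BB-08: φ = +19.74533°, λ = -152.07350°
δ = d/R = 1316.6/6378 = 0.206428 rad
φ₂ = arcsin(sin φ₁ cos δ + cos φ₁ sin δ cos θ)
   = arcsin(0.33784·0.97877 + 0.94120·0.20497·-0.98823) = 8.04925°
λ₂ = λ₁ + atan2(sin θ sin δ cos φ₁, cos δ − sin φ₁ sin φ₂) = -150.25871°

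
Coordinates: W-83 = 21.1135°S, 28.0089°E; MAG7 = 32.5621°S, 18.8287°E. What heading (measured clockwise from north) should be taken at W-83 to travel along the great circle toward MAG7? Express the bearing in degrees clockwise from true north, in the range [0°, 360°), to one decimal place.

Δλ = -9.1802°
y = sin Δλ · cos φ₂ = -0.134462
x = cos φ₁ sin φ₂ − sin φ₁ cos φ₂ cos Δλ = -0.202377
θ = atan2(y, x) = -146.3995° → 213.6005° (mod 360°)

213.6°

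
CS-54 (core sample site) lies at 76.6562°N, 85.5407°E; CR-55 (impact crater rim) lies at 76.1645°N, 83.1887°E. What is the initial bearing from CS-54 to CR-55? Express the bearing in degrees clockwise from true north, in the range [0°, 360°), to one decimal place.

229.5°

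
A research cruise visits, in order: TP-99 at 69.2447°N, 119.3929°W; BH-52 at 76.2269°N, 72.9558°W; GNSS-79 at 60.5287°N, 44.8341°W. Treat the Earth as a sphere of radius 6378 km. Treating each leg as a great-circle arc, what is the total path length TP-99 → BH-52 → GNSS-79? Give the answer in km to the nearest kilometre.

TP-99→BH-52: c = 0.260125 rad, d = 1659.08 km
BH-52→GNSS-79: c = 0.321151 rad, d = 2048.30 km
Total = 1659.08 + 2048.30 = 3707.38 km

3707 km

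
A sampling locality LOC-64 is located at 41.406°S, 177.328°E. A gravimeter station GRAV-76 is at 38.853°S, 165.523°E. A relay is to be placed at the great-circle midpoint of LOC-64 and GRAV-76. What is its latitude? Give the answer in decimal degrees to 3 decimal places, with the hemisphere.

Bx = cos φ₂ cos Δλ = 0.762287,  By = cos φ₂ sin Δλ = -0.159319
φₘ = atan2(sin φ₁ + sin φ₂, √((cos φ₁ + Bx)² + By²)) = -40.27960°
λₘ = λ₁ + atan2(By, cos φ₁ + Bx) = 171.31424°

40.280°S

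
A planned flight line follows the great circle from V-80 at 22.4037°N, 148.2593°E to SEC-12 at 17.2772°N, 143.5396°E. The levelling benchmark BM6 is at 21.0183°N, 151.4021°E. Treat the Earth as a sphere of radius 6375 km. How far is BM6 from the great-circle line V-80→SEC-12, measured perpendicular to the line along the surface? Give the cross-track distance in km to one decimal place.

δ₁₃ = central angle V-80→BM6 = 0.056404 rad  (haversine)
θ₁₃ = bearing V-80→BM6 = 114.796°,  θ₁₂ = bearing V-80→SEC-12 = 221.720°
dₓₜ = R·arcsin(sin δ₁₃ · sin(θ₁₃ − θ₁₂)) = 6375·arcsin(0.05637·sin(-106.925°)) = -343.987 km
|dₓₜ| = 343.987 km

344.0 km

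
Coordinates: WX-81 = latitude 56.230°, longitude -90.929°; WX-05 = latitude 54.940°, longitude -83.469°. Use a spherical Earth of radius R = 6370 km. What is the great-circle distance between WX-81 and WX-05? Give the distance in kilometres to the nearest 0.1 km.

489.9 km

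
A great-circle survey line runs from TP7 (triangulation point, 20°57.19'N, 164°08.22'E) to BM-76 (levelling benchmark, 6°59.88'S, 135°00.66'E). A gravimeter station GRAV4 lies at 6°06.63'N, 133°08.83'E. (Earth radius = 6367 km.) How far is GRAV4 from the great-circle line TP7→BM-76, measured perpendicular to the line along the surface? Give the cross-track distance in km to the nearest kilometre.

TP7: φ = +20.95317°, λ = +164.13700°
BM-76: φ = -6.99800°, λ = +135.01100°
GRAV4: φ = +6.11050°, λ = +133.14717°
δ₁₃ = central angle TP7→GRAV4 = 0.584319 rad  (haversine)
θ₁₃ = bearing TP7→GRAV4 = 248.138°,  θ₁₂ = bearing TP7→BM-76 = 228.739°
dₓₜ = R·arcsin(sin δ₁₃ · sin(θ₁₃ − θ₁₂)) = 6367·arcsin(0.55163·sin(19.399°)) = 1173.211 km
|dₓₜ| = 1173.211 km

1173 km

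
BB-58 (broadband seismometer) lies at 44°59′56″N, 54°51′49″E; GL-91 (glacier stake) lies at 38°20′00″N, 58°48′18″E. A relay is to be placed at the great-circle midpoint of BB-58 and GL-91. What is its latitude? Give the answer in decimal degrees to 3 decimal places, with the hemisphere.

41.683°N

BB-58: φ = +44.99889°, λ = +54.86361°
GL-91: φ = +38.33333°, λ = +58.80500°
Bx = cos φ₂ cos Δλ = 0.782560,  By = cos φ₂ sin Δλ = 0.053918
φₘ = atan2(sin φ₁ + sin φ₂, √((cos φ₁ + Bx)² + By²)) = 41.68290°
λₘ = λ₁ + atan2(By, cos φ₁ + Bx) = 56.93647°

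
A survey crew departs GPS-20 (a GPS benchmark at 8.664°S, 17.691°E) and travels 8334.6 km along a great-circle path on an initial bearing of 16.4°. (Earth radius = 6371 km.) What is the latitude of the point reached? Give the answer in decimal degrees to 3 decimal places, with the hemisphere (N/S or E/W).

61.253°N

δ = d/R = 8334.6/6371 = 1.308209 rad
φ₂ = arcsin(sin φ₁ cos δ + cos φ₁ sin δ cos θ)
   = arcsin(-0.15064·0.25958 + 0.98859·0.96572·0.95931) = 61.25342°
λ₂ = λ₁ + atan2(sin θ sin δ cos φ₁, cos δ − sin φ₁ sin φ₂) = 52.22828°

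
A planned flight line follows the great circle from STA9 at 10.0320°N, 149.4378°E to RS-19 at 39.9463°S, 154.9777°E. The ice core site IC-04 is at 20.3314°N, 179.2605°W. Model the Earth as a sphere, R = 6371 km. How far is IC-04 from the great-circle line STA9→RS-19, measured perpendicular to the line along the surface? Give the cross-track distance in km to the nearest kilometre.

3368 km

δ₁₃ = central angle STA9→IC-04 = 0.555787 rad  (haversine)
θ₁₃ = bearing STA9→IC-04 = 67.422°,  θ₁₂ = bearing STA9→RS-19 = 174.475°
dₓₜ = R·arcsin(sin δ₁₃ · sin(θ₁₃ − θ₁₂)) = 6371·arcsin(0.52761·sin(-107.053°)) = -3368.378 km
|dₓₜ| = 3368.378 km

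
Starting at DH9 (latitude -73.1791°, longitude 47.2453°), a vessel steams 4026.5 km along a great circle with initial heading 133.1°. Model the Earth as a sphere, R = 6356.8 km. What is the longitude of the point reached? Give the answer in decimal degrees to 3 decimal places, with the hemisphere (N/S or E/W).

156.844°E

δ = d/R = 4026.5/6356.8 = 0.633416 rad
φ₂ = arcsin(sin φ₁ cos δ + cos φ₁ sin δ cos θ)
   = arcsin(-0.95721·0.80601 + 0.28938·0.59190·-0.68327) = -62.69271°
λ₂ = λ₁ + atan2(sin θ sin δ cos φ₁, cos δ − sin φ₁ sin φ₂) = 156.84401°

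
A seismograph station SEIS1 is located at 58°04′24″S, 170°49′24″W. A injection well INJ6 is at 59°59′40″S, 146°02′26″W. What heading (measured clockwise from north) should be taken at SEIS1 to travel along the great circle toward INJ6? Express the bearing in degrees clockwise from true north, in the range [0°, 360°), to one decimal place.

109.1°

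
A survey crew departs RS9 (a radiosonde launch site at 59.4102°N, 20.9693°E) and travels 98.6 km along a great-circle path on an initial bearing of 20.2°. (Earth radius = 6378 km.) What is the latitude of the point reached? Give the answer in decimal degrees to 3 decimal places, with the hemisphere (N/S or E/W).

60.240°N

δ = d/R = 98.6/6378 = 0.015459 rad
φ₂ = arcsin(sin φ₁ cos δ + cos φ₁ sin δ cos θ)
   = arcsin(0.86083·0.99988 + 0.50889·0.01546·0.93849) = 60.24006°
λ₂ = λ₁ + atan2(sin θ sin δ cos φ₁, cos δ − sin φ₁ sin φ₂) = 21.58547°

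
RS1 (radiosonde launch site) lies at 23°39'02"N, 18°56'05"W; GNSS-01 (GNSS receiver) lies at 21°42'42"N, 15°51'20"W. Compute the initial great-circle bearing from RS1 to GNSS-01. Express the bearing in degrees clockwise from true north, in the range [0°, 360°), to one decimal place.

123.7°

RS1: φ = +23.65056°, λ = -18.93472°
GNSS-01: φ = +21.71167°, λ = -15.85556°
Δλ = 3.0792°
y = sin Δλ · cos φ₂ = 0.049905
x = cos φ₁ sin φ₂ − sin φ₁ cos φ₂ cos Δλ = -0.033295
θ = atan2(y, x) = 123.7103° → 123.7103° (mod 360°)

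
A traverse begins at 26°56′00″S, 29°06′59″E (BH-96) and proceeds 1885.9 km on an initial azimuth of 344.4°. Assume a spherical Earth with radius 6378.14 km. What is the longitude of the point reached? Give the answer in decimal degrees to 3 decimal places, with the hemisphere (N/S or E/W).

24.545°E

BH-96: φ = -26.93333°, λ = +29.11639°
δ = d/R = 1885.9/6378.14 = 0.295682 rad
φ₂ = arcsin(sin φ₁ cos δ + cos φ₁ sin δ cos θ)
   = arcsin(-0.45295·0.95660 + 0.89153·0.29139·0.96316) = -10.54926°
λ₂ = λ₁ + atan2(sin θ sin δ cos φ₁, cos δ − sin φ₁ sin φ₂) = 24.54459°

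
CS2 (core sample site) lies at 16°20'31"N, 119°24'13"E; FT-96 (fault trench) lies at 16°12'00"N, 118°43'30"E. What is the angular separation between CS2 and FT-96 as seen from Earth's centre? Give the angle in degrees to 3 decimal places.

0.667°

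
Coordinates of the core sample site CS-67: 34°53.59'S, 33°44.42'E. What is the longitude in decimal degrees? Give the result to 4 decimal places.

33° + 44.42′/60 = 33 + 0.74033 = 33.7403°

33.7403°E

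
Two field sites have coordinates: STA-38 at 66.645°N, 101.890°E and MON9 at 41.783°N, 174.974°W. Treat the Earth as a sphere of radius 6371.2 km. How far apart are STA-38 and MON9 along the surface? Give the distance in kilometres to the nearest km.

Δφ = -24.8620°,  Δλ = 83.1360°
a = sin²(Δφ/2) + cos φ₁ cos φ₂ sin²(Δλ/2) = 0.176477
c = 2·arcsin(√a) = 0.867092 rad = 49.6807°
d = R·c = 6371.2 × 0.867092 = 5524.4 km

5524 km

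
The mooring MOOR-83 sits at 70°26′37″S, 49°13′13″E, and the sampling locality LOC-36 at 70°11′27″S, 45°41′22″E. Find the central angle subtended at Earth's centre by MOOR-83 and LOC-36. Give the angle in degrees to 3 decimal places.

MOOR-83: φ = -70.44361°, λ = +49.22028°
LOC-36: φ = -70.19083°, λ = +45.68944°
Δφ = 0.2528°,  Δλ = -3.5308°
a = sin²(Δφ/2) + cos φ₁ cos φ₂ sin²(Δλ/2) = 0.000113
c = 2·arcsin(√a) = 0.021216 rad = 1.2156°

1.216°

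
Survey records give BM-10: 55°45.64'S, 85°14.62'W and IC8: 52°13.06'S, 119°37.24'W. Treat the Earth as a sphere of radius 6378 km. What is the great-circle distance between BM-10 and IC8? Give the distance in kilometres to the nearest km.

2260 km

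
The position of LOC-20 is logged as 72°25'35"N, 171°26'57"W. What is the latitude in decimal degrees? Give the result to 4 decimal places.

72° + 25′/60 + 35″/3600 = 72 + 0.41667 + 0.00972 = 72.4264°

72.4264°N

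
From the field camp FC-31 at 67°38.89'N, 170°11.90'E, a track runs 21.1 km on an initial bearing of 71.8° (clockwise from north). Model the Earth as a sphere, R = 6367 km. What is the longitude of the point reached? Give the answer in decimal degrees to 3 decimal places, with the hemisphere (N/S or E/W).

170.674°E

FC-31: φ = +67.64817°, λ = +170.19833°
δ = d/R = 21.1/6367 = 0.003314 rad
φ₂ = arcsin(sin φ₁ cos δ + cos φ₁ sin δ cos θ)
   = arcsin(0.92487·0.99999 + 0.38029·0.00331·0.31233) = 67.70678°
λ₂ = λ₁ + atan2(sin θ sin δ cos φ₁, cos δ − sin φ₁ sin φ₂) = 170.67383°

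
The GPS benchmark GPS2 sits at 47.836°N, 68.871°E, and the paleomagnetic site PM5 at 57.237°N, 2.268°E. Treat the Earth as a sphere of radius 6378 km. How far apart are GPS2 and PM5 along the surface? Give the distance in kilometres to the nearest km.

4438 km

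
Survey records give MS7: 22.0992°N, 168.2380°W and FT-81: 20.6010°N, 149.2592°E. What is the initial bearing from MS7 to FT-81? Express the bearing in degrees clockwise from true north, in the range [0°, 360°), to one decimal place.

Δλ = -42.5028°
y = sin Δλ · cos φ₂ = -0.632422
x = cos φ₁ sin φ₂ − sin φ₁ cos φ₂ cos Δλ = 0.066385
θ = atan2(y, x) = -84.0076° → 275.9924° (mod 360°)

276.0°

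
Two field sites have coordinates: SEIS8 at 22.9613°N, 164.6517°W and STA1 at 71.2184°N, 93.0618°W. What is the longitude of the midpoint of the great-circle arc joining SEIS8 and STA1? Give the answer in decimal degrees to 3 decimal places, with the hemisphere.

148.017°W

Bx = cos φ₂ cos Δλ = 0.101681,  By = cos φ₂ sin Δλ = 0.305484
φₘ = atan2(sin φ₁ + sin φ₂, √((cos φ₁ + Bx)² + By²)) = 51.40244°
λₘ = λ₁ + atan2(By, cos φ₁ + Bx) = -148.01679°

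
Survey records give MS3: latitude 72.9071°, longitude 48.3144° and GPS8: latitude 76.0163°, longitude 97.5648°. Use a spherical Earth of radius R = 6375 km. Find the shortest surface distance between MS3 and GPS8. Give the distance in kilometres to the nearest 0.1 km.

Δφ = 3.1092°,  Δλ = 49.2504°
a = sin²(Δφ/2) + cos φ₁ cos φ₂ sin²(Δλ/2) = 0.013068
c = 2·arcsin(√a) = 0.229128 rad = 13.1281°
d = R·c = 6375 × 0.229128 = 1460.7 km

1460.7 km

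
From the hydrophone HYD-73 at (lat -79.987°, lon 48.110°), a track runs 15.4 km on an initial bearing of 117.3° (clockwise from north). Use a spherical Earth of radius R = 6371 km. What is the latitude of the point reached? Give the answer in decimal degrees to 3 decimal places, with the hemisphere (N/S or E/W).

δ = d/R = 15.4/6371 = 0.002417 rad
φ₂ = arcsin(sin φ₁ cos δ + cos φ₁ sin δ cos θ)
   = arcsin(-0.98477·1.00000 + 0.17387·0.00242·-0.45865) = -80.04977°
λ₂ = λ₁ + atan2(sin θ sin δ cos φ₁, cos δ − sin φ₁ sin φ₂) = 48.82226°

80.050°S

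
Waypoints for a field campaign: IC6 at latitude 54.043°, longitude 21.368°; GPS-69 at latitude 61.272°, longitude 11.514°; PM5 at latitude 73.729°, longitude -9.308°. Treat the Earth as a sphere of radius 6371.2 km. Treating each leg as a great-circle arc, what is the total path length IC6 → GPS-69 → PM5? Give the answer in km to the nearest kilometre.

IC6→GPS-69: c = 0.155802 rad, d = 992.64 km
GPS-69→PM5: c = 0.255002 rad, d = 1624.67 km
Total = 992.64 + 1624.67 = 2617.31 km

2617 km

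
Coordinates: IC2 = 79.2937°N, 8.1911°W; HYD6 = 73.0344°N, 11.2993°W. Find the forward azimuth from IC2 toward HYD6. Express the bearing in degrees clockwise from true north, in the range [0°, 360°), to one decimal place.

Δλ = -3.1082°
y = sin Δλ · cos φ₂ = -0.015822
x = cos φ₁ sin φ₂ − sin φ₁ cos φ₂ cos Δλ = -0.108606
θ = atan2(y, x) = -171.7115° → 188.2885° (mod 360°)

188.3°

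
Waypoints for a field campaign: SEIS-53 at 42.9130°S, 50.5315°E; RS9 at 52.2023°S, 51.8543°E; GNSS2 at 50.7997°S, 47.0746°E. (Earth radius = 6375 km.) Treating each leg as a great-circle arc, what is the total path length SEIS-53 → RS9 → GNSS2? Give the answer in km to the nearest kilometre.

1404 km

SEIS-53→RS9: c = 0.162868 rad, d = 1038.29 km
RS9→GNSS2: c = 0.057396 rad, d = 365.90 km
Total = 1038.29 + 365.90 = 1404.18 km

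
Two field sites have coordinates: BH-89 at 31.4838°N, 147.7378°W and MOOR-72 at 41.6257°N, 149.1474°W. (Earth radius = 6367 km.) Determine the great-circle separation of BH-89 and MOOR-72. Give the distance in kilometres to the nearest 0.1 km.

1134.0 km

Δφ = 10.1419°,  Δλ = -1.4096°
a = sin²(Δφ/2) + cos φ₁ cos φ₂ sin²(Δλ/2) = 0.007909
c = 2·arcsin(√a) = 0.178102 rad = 10.2045°
d = R·c = 6367 × 0.178102 = 1134.0 km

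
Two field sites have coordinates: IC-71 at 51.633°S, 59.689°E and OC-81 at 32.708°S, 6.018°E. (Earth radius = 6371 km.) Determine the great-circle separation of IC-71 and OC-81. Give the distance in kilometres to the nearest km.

Δφ = 18.9250°,  Δλ = -53.6710°
a = sin²(Δφ/2) + cos φ₁ cos φ₂ sin²(Δλ/2) = 0.133462
c = 2·arcsin(√a) = 0.747964 rad = 42.8552°
d = R·c = 6371 × 0.747964 = 4765.3 km

4765 km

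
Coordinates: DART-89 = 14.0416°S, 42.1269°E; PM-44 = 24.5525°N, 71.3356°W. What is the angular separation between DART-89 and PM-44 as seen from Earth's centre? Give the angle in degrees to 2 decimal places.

116.88°

Δφ = 38.5941°,  Δλ = -113.4625°
a = sin²(Δφ/2) + cos φ₁ cos φ₂ sin²(Δλ/2) = 0.726073
c = 2·arcsin(√a) = 2.039965 rad = 116.8814°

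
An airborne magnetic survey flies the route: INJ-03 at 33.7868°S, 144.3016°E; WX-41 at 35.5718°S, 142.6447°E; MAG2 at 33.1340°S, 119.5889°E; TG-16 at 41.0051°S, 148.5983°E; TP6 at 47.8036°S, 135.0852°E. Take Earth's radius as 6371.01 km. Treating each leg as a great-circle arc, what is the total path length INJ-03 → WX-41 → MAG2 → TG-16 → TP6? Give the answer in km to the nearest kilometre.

6392 km

INJ-03→WX-41: c = 0.039192 rad, d = 249.69 km
WX-41→MAG2: c = 0.334150 rad, d = 2128.88 km
MAG2→TG-16: c = 0.424377 rad, d = 2703.71 km
TG-16→TP6: c = 0.205611 rad, d = 1309.95 km
Total = 249.69 + 2128.88 + 2703.71 + 1309.95 = 6392.23 km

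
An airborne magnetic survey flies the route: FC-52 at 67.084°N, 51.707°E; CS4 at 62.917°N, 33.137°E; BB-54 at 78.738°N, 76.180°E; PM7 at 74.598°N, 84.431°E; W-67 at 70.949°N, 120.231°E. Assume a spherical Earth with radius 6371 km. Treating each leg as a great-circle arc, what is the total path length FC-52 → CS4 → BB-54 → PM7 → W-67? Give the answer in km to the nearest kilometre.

FC-52→CS4: c = 0.154253 rad, d = 982.75 km
CS4→BB-54: c = 0.353444 rad, d = 2251.79 km
BB-54→PM7: c = 0.079346 rad, d = 505.52 km
PM7→W-67: c = 0.192162 rad, d = 1224.27 km
Total = 982.75 + 2251.79 + 505.52 + 1224.27 = 4964.32 km

4964 km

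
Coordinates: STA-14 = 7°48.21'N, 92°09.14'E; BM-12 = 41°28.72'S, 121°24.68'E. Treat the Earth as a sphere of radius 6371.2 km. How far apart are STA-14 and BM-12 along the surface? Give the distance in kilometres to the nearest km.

STA-14: φ = +7.80350°, λ = +92.15233°
BM-12: φ = -41.47867°, λ = +121.41133°
Δφ = -49.2822°,  Δλ = 29.2590°
a = sin²(Δφ/2) + cos φ₁ cos φ₂ sin²(Δλ/2) = 0.221182
c = 2·arcsin(√a) = 0.979262 rad = 56.1076°
d = R·c = 6371.2 × 0.979262 = 6239.1 km

6239 km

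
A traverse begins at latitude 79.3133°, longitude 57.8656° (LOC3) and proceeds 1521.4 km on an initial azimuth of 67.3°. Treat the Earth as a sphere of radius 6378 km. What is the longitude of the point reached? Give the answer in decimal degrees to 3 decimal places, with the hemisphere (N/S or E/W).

125.299°E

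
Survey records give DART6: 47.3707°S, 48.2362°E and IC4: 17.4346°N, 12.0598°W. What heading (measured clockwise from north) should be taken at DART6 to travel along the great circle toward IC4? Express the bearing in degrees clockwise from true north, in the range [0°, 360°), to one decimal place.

Δλ = -60.2960°
y = sin Δλ · cos φ₂ = -0.828693
x = cos φ₁ sin φ₂ − sin φ₁ cos φ₂ cos Δλ = 0.550746
θ = atan2(y, x) = -56.3921° → 303.6079° (mod 360°)

303.6°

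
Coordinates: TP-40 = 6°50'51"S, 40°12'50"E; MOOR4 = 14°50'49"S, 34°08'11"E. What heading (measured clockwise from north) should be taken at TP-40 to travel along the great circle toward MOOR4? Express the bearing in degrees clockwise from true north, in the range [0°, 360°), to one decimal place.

TP-40: φ = -6.84750°, λ = +40.21389°
MOOR4: φ = -14.84694°, λ = +34.13639°
Δλ = -6.0775°
y = sin Δλ · cos φ₂ = -0.102339
x = cos φ₁ sin φ₂ − sin φ₁ cos φ₂ cos Δλ = -0.139811
θ = atan2(y, x) = -143.7967° → 216.2033° (mod 360°)

216.2°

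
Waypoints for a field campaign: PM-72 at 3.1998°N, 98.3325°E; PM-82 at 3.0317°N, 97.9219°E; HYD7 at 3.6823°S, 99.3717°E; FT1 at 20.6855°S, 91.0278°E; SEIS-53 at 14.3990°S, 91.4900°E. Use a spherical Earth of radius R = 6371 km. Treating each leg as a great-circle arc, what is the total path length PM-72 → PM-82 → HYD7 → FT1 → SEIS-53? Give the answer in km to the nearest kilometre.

3609 km

PM-72→PM-82: c = 0.007734 rad, d = 49.27 km
PM-82→HYD7: c = 0.119879 rad, d = 763.75 km
HYD7→FT1: c = 0.328875 rad, d = 2095.27 km
FT1→SEIS-53: c = 0.109989 rad, d = 700.74 km
Total = 49.27 + 763.75 + 2095.27 + 700.74 = 3609.03 km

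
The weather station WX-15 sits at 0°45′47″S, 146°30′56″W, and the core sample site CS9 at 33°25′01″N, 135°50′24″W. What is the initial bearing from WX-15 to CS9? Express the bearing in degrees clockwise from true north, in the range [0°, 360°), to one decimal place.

WX-15: φ = -0.76306°, λ = -146.51556°
CS9: φ = +33.41694°, λ = -135.84000°
Δλ = 10.6756°
y = sin Δλ · cos φ₂ = 0.154623
x = cos φ₁ sin φ₂ − sin φ₁ cos φ₂ cos Δλ = 0.561602
θ = atan2(y, x) = 15.3936° → 15.3936° (mod 360°)

15.4°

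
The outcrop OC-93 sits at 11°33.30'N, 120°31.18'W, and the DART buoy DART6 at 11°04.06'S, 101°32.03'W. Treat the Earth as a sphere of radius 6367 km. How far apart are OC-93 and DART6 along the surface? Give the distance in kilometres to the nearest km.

OC-93: φ = +11.55500°, λ = -120.51967°
DART6: φ = -11.06767°, λ = -101.53383°
Δφ = -22.6227°,  Δλ = 18.9858°
a = sin²(Δφ/2) + cos φ₁ cos φ₂ sin²(Δλ/2) = 0.064625
c = 2·arcsin(√a) = 0.514069 rad = 29.4540°
d = R·c = 6367 × 0.514069 = 3273.1 km

3273 km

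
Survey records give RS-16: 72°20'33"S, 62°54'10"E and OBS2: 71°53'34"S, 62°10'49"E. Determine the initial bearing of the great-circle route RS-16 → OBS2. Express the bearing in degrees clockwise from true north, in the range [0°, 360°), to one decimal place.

RS-16: φ = -72.34250°, λ = +62.90278°
OBS2: φ = -71.89278°, λ = +62.18028°
Δλ = -0.7225°
y = sin Δλ · cos φ₂ = -0.003919
x = cos φ₁ sin φ₂ − sin φ₁ cos φ₂ cos Δλ = 0.007826
θ = atan2(y, x) = -26.6018° → 333.3982° (mod 360°)

333.4°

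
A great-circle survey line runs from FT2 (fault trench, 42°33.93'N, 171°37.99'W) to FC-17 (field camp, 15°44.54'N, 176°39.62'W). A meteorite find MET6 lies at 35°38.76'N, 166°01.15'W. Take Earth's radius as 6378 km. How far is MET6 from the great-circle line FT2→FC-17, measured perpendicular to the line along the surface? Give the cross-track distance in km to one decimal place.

638.2 km

FT2: φ = +42.56550°, λ = -171.63317°
FC-17: φ = +15.74233°, λ = -176.66033°
MET6: φ = +35.64600°, λ = -166.01917°
δ₁₃ = central angle FT2→MET6 = 0.142629 rad  (haversine)
θ₁₃ = bearing FT2→MET6 = 145.995°,  θ₁₂ = bearing FT2→FC-17 = 190.645°
dₓₜ = R·arcsin(sin δ₁₃ · sin(θ₁₃ − θ₁₂)) = 6378·arcsin(0.14215·sin(-44.649°)) = -638.199 km
|dₓₜ| = 638.199 km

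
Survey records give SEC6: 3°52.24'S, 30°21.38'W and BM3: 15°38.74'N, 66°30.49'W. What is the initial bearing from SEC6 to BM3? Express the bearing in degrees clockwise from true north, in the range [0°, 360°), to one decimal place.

299.5°

SEC6: φ = -3.87067°, λ = -30.35633°
BM3: φ = +15.64567°, λ = -66.50817°
Δλ = -36.1518°
y = sin Δλ · cos φ₂ = -0.568069
x = cos φ₁ sin φ₂ − sin φ₁ cos φ₂ cos Δλ = 0.321560
θ = atan2(y, x) = -60.4877° → 299.5123° (mod 360°)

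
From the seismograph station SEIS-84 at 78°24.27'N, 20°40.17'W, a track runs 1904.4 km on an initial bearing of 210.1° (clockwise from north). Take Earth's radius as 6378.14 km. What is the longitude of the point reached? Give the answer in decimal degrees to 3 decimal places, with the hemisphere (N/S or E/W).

39.150°W

SEIS-84: φ = +78.40450°, λ = -20.66950°
δ = d/R = 1904.4/6378.14 = 0.298582 rad
φ₂ = arcsin(sin φ₁ cos δ + cos φ₁ sin δ cos θ)
   = arcsin(0.97959·0.95575 + 0.20100·0.29417·-0.86515) = 62.26312°
λ₂ = λ₁ + atan2(sin θ sin δ cos φ₁, cos δ − sin φ₁ sin φ₂) = -39.15001°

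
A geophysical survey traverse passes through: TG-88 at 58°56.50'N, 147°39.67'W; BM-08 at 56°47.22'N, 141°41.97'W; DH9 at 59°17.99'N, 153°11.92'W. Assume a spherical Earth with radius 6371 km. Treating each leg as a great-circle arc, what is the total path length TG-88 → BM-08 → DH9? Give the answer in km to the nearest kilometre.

1157 km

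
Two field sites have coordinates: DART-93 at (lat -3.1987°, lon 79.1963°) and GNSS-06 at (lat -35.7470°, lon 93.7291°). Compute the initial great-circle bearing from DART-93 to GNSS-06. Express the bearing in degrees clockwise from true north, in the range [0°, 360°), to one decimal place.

Δλ = 14.5328°
y = sin Δλ · cos φ₂ = 0.203659
x = cos φ₁ sin φ₂ − sin φ₁ cos φ₂ cos Δλ = -0.539459
θ = atan2(y, x) = 159.3172° → 159.3172° (mod 360°)

159.3°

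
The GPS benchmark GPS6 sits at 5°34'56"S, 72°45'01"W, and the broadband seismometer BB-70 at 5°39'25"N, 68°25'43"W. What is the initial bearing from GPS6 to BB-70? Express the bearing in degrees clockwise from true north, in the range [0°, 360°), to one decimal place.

21.1°

GPS6: φ = -5.58222°, λ = -72.75028°
BB-70: φ = +5.65694°, λ = -68.42861°
Δλ = 4.3217°
y = sin Δλ · cos φ₂ = 0.074989
x = cos φ₁ sin φ₂ − sin φ₁ cos φ₂ cos Δλ = 0.194630
θ = atan2(y, x) = 21.0712° → 21.0712° (mod 360°)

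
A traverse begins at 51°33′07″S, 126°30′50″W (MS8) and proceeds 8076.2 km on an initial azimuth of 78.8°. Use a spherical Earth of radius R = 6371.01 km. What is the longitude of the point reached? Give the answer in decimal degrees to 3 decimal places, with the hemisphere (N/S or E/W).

55.974°W

MS8: φ = -51.55194°, λ = -126.51389°
δ = d/R = 8076.2/6371.01 = 1.267648 rad
φ₂ = arcsin(sin φ₁ cos δ + cos φ₁ sin δ cos θ)
   = arcsin(-0.78317·0.29853 + 0.62180·0.95440·0.19423) = -6.80720°
λ₂ = λ₁ + atan2(sin θ sin δ cos φ₁, cos δ − sin φ₁ sin φ₂) = -55.97434°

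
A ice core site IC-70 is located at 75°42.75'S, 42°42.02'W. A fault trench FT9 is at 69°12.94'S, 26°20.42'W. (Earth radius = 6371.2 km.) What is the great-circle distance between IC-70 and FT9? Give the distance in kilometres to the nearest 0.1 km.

IC-70: φ = -75.71250°, λ = -42.70033°
FT9: φ = -69.21567°, λ = -26.34033°
Δφ = 6.4968°,  Δλ = 16.3600°
a = sin²(Δφ/2) + cos φ₁ cos φ₂ sin²(Δλ/2) = 0.004984
c = 2·arcsin(√a) = 0.141310 rad = 8.0965°
d = R·c = 6371.2 × 0.141310 = 900.3 km

900.3 km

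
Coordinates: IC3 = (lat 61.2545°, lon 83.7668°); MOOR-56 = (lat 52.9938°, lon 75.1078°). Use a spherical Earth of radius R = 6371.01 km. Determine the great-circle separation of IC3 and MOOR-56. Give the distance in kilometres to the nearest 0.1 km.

1054.8 km

Δφ = -8.2607°,  Δλ = -8.6590°
a = sin²(Δφ/2) + cos φ₁ cos φ₂ sin²(Δλ/2) = 0.006837
c = 2·arcsin(√a) = 0.165566 rad = 9.4862°
d = R·c = 6371.01 × 0.165566 = 1054.8 km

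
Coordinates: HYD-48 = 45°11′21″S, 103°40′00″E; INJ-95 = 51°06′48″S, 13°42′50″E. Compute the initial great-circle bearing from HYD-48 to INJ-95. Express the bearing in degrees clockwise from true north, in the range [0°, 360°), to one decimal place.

HYD-48: φ = -45.18917°, λ = +103.66667°
INJ-95: φ = -51.11333°, λ = +13.71389°
Δλ = -89.9528°
y = sin Δλ · cos φ₂ = -0.627782
x = cos φ₁ sin φ₂ − sin φ₁ cos φ₂ cos Δλ = -0.548217
θ = atan2(y, x) = -131.1294° → 228.8706° (mod 360°)

228.9°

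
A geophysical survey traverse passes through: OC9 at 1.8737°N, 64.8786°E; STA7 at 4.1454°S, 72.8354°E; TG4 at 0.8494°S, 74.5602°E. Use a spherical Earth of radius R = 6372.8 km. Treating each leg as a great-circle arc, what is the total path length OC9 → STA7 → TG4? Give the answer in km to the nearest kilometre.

1523 km

OC9→STA7: c = 0.174058 rad, d = 1109.24 km
STA7→TG4: c = 0.064911 rad, d = 413.67 km
Total = 1109.24 + 413.67 = 1522.91 km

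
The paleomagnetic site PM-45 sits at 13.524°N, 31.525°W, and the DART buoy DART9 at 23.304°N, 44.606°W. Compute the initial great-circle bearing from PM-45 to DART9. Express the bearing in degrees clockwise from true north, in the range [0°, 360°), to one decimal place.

310.2°

Δλ = -13.0810°
y = sin Δλ · cos φ₂ = -0.207864
x = cos φ₁ sin φ₂ − sin φ₁ cos φ₂ cos Δλ = 0.175439
θ = atan2(y, x) = -49.8354° → 310.1646° (mod 360°)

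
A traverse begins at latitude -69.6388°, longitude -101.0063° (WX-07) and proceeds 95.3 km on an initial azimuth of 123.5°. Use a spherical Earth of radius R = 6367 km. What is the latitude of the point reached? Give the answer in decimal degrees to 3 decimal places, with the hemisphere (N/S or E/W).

δ = d/R = 95.3/6367 = 0.014968 rad
φ₂ = arcsin(sin φ₁ cos δ + cos φ₁ sin δ cos θ)
   = arcsin(-0.93752·0.99989 + 0.34794·0.01497·-0.55194) = -70.09983°
λ₂ = λ₁ + atan2(sin θ sin δ cos φ₁, cos δ − sin φ₁ sin φ₂) = -98.90494°

70.100°S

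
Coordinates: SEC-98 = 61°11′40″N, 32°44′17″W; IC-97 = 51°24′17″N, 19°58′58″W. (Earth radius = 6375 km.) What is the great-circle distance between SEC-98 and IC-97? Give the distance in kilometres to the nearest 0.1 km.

1339.1 km

SEC-98: φ = +61.19444°, λ = -32.73806°
IC-97: φ = +51.40472°, λ = -19.98278°
Δφ = -9.7897°,  Δλ = 12.7553°
a = sin²(Δφ/2) + cos φ₁ cos φ₂ sin²(Δλ/2) = 0.010990
c = 2·arcsin(√a) = 0.210049 rad = 12.0349°
d = R·c = 6375 × 0.210049 = 1339.1 km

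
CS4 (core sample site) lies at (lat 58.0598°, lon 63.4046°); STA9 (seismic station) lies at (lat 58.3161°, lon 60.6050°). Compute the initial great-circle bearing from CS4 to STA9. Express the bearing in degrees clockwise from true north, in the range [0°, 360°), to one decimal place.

Δλ = -2.7996°
y = sin Δλ · cos φ₂ = -0.025654
x = cos φ₁ sin φ₂ − sin φ₁ cos φ₂ cos Δλ = 0.005005
θ = atan2(y, x) = -78.9599° → 281.0401° (mod 360°)

281.0°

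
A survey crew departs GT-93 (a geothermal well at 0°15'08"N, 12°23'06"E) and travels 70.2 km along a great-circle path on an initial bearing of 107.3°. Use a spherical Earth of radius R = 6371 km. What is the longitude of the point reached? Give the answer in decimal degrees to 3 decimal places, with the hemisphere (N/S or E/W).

GT-93: φ = +0.25222°, λ = +12.38500°
δ = d/R = 70.2/6371 = 0.011019 rad
φ₂ = arcsin(sin φ₁ cos δ + cos φ₁ sin δ cos θ)
   = arcsin(0.00440·0.99994 + 0.99999·0.01102·-0.29737) = 0.06447°
λ₂ = λ₁ + atan2(sin θ sin δ cos φ₁, cos δ − sin φ₁ sin φ₂) = 12.98776°

12.988°E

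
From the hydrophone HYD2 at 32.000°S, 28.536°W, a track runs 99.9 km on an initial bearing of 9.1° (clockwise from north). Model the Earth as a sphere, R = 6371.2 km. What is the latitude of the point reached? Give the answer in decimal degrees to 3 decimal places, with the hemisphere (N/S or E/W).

δ = d/R = 99.9/6371.2 = 0.015680 rad
φ₂ = arcsin(sin φ₁ cos δ + cos φ₁ sin δ cos θ)
   = arcsin(-0.52992·0.99988 + 0.84805·0.01568·0.98741) = -31.11281°
λ₂ = λ₁ + atan2(sin θ sin δ cos φ₁, cos δ − sin φ₁ sin φ₂) = -28.37004°

31.113°S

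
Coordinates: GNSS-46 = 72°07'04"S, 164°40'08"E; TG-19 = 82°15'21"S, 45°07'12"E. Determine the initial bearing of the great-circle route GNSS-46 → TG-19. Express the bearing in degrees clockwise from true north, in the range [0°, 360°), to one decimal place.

197.7°

GNSS-46: φ = -72.11778°, λ = +164.66889°
TG-19: φ = -82.25583°, λ = +45.12000°
Δλ = -119.5489°
y = sin Δλ · cos φ₂ = -0.117224
x = cos φ₁ sin φ₂ − sin φ₁ cos φ₂ cos Δλ = -0.367505
θ = atan2(y, x) = -162.3088° → 197.6912° (mod 360°)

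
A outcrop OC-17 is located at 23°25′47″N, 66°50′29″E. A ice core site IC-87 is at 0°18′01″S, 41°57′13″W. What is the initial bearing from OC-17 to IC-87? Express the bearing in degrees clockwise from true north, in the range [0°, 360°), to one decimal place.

277.4°

OC-17: φ = +23.42972°, λ = +66.84139°
IC-87: φ = -0.30028°, λ = -41.95361°
Δλ = -108.7950°
y = sin Δλ · cos φ₂ = -0.946664
x = cos φ₁ sin φ₂ − sin φ₁ cos φ₂ cos Δλ = 0.123297
θ = atan2(y, x) = -82.5793° → 277.4207° (mod 360°)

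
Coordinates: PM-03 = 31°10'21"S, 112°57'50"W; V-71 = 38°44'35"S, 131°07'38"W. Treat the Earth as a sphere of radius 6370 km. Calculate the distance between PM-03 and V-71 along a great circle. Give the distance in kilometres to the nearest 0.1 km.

PM-03: φ = -31.17250°, λ = -112.96389°
V-71: φ = -38.74306°, λ = -131.12722°
Δφ = -7.5706°,  Δλ = -18.1633°
a = sin²(Δφ/2) + cos φ₁ cos φ₂ sin²(Δλ/2) = 0.020985
c = 2·arcsin(√a) = 0.290744 rad = 16.6584°
d = R·c = 6370 × 0.290744 = 1852.0 km

1852.0 km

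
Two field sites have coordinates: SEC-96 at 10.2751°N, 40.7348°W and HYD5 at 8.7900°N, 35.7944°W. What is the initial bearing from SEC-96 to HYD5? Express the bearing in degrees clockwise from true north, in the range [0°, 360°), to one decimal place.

Δλ = 4.9404°
y = sin Δλ · cos φ₂ = 0.085108
x = cos φ₁ sin φ₂ − sin φ₁ cos φ₂ cos Δλ = -0.025262
θ = atan2(y, x) = 106.5321° → 106.5321° (mod 360°)

106.5°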